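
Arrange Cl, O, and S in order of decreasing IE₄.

The fourth ionization energy removes an electron from the +3 ion. For each element: Cl³⁺ still has 4 valence electrons; O³⁺ still has 3 valence electrons; S³⁺ still has 3 valence electrons.
All are still removing valence electrons, so compare the +3 ions as you would atoms: IE_4 generally rises across a period (higher Z_eff) and falls down a group (larger shell), subject to the usual subshell exceptions.
Valence configurations: Cl³⁺ [Ne]3s²3p², O³⁺ [He]2s²2p¹, S³⁺ [Ne]3s²3p¹.
The numbers (kJ/mol): Cl 5159, O 7469, S 4556.
Overall IE_4 order: S < Cl < O.

O, Cl, S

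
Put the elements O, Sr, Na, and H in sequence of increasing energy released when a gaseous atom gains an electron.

Sr, Na, H, O

H is in period 1, group 1; O is in period 2, group 16; Na is in period 3, group 1; Sr is in period 5, group 2.
EA tends to increase across a period and decrease down a group, though the pattern is less regular than for IE or radius.
Neither a single period nor a single group — weigh both effects.
Na > Sr: the two effects oppose for this pair; the down-group effect wins (53 vs 5 kJ/mol).
H > Na: H sits above Na in group 1, so the down-group effect alone puts H higher.
O > H: period and group pull opposite ways; the across-period shift dominates (141 vs 73 kJ/mol).
Tabulated electron affinity (kJ/mol): H 73, O 141, Na 53, Sr 5.
So from lowest to highest: Sr < Na < H < O.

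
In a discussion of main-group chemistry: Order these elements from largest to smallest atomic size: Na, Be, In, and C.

Na, In, Be, C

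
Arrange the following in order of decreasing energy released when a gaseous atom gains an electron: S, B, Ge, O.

S, O, Ge, B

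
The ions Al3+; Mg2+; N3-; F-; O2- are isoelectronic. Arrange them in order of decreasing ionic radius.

N3- > O2- > F- > Mg2+ > Al3+

All of these have 10 electrons, so size is governed by nuclear charge alone: the more protons, the stronger the pull on the same electron cloud, and the smaller the ion.
Nuclear charges: Al3+ (Z=13), Mg2+ (Z=12), F- (Z=9), O2- (Z=8), N3- (Z=7).
Largest to smallest: N3- > O2- > F- > Mg2+ > Al3+.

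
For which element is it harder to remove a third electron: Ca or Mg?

After 2 electrons have been removed, what remains? Ca²⁺ is the bare [Ar] core; Mg²⁺ is the bare [Ne] core.
All of these are removing an electron from a noble-gas core or deeper; the smaller core (lower principal quantum number) is held far more tightly, and within a period the higher nuclear charge binds the same core more tightly.
The numbers (kJ/mol): Ca 4912, Mg 7733.
Putting it together, IE_3: Ca < Mg.

Mg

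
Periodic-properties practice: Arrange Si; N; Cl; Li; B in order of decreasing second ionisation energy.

Li > N > B > Cl > Si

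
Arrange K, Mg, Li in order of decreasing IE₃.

Li > Mg > K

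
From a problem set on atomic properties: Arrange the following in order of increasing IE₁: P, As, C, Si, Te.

Si < Te < As < P < C

C is in period 2, group 14; Si is in period 3, group 14; P is in period 3, group 15; As is in period 4, group 15; Te is in period 5, group 16.
Across a period the outer electron is held more tightly (higher IE₁); down a group it sits in a higher shell, more shielded, and comes off more easily.
Here both period and group differ, so the two effects have to be weighed against each other.
Te > Si: the two effects oppose for this pair; the across-period effect wins (869 vs 786 kJ/mol).
As > Te: the two effects oppose for this pair; the down-group effect wins (947 vs 869 kJ/mol).
P > As: they share group 15; the group trend gives P the larger value.
C > P: the two effects oppose for this pair; the down-group effect wins (1086 vs 1012 kJ/mol).
Approximate values (kJ/mol): C 1086, Si 786, P 1012, As 947, Te 869.
So from lowest to highest: Si < Te < As < P < C.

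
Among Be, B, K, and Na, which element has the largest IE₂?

Na

After 1 electron has been removed, what remains? Be⁺ still has 1 valence electron; B⁺ still has 2 valence electrons; K⁺ is the bare [Ar] core; Na⁺ is the bare [Ne] core.
Breaking into a closed-shell core is much more expensive than removing a leftover valence electron — K and Na have the largest IE_2 here.
Valence configurations: Be⁺ [He]2s¹, B⁺ [He]2s².
Approximate IE_2 values (kJ/mol): Be 1757, B 2427, K 3052, Na 4562.
Putting it together, IE_2: Be < B < K < Na.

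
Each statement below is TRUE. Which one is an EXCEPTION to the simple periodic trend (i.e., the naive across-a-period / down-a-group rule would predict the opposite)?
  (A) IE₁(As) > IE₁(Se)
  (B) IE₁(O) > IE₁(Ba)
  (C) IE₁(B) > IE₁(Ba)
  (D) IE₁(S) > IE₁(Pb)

The general trend: IE₁ increases across a period and decreases down a group.
(A) As (period 4, group 15) vs Se (period 4, group 16): the stated order contradicts the simple trend.
(B) O (period 2, group 16) vs Ba (period 6, group 2): the stated order agrees with the simple trend.
(C) B (period 2, group 13) vs Ba (period 6, group 2): the stated order agrees with the simple trend.
(D) S (period 3, group 16) vs Pb (period 6, group 14): the stated order agrees with the simple trend.
The exception is (A): Se (4p⁴) ionizes more easily than half-filled As (4p³).

(A)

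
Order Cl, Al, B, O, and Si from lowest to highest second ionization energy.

The second ionization energy removes an electron from the +1 ion. For each element: Cl⁺ still has 6 valence electrons; Al⁺ still has 2 valence electrons; B⁺ still has 2 valence electrons; O⁺ still has 5 valence electrons; Si⁺ still has 3 valence electrons.
All are still removing valence electrons, so compare the +1 ions as you would atoms: IE_2 generally rises across a period (higher Z_eff) and falls down a group (larger shell), subject to the usual subshell exceptions.
Valence configurations: Cl⁺ [Ne]3s²3p⁴, Al⁺ [Ne]3s², B⁺ [He]2s², O⁺ [He]2s²2p³, Si⁺ [Ne]3s²3p¹.
Si⁺ loses a lone 3p electron whereas Al⁺ must break into a filled 3s² pair, so IE_2(Al) > IE_2(Si) even though Si has the higher nuclear charge.
The numbers (kJ/mol): Cl 2298, Al 1817, B 2427, O 3388, Si 1577.
So the second ionization energies run Si < Al < Cl < B < O.

Si, Al, Cl, B, O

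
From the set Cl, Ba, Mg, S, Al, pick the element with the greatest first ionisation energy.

Mg is in period 3, group 2; Al is in period 3, group 13; S is in period 3, group 16; Cl is in period 3, group 17; Ba is in period 6, group 2.
Across a period the outer electron is held more tightly (higher IE₁); down a group it sits in a higher shell, more shielded, and comes off more easily.
Neither a single period nor a single group — weigh both effects.
Al > Ba: relative to Ba, both the across-period and down-group shifts push Al's first ionization energy up.
Mg > Al: this pair runs against the simple trend — see the exception note.
S > Mg: both are in period 3; the period trend gives S the larger value.
Cl > S: both are in period 3; the period trend gives Cl the larger value.
Note the exception: Mg has a higher first ionization energy than Al, contrary to the simple trend — Al's single 3p electron is easier to remove than one from Mg's filled 3s².
Approximate values (kJ/mol): Mg 738, Al 578, S 1000, Cl 1251, Ba 503.
The greatest first ionisation energy among these belongs to Cl.

Cl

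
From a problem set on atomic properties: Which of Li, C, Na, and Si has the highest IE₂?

IE_2 is the cost of taking one more electron from the +1 cation: Li⁺ is the bare [He] core; C⁺ still has 3 valence electrons; Na⁺ is the bare [Ne] core; Si⁺ still has 3 valence electrons.
Breaking into a closed-shell core is much more expensive than removing a leftover valence electron — Na and Li have the largest IE_2 here.
Valence configurations: C⁺ [He]2s²2p¹, Si⁺ [Ne]3s²3p¹.
Approximate IE_2 values (kJ/mol): Li 7298, C 2353, Na 4562, Si 1577.
So the second ionization energies run Si < C < Na < Li.

Li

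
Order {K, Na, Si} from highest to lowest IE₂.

Na > K > Si

After 1 electron has been removed, what remains? K⁺ is the bare [Ar] core; Na⁺ is the bare [Ne] core; Si⁺ still has 3 valence electrons.
Pulling an electron out of a noble-gas core costs far more than removing a remaining valence electron, so K and Na sit at the high end of IE_2.
Approximate IE_2 values (kJ/mol): K 3052, Na 4562, Si 1577.
Putting it together, IE_2: Si < K < Na.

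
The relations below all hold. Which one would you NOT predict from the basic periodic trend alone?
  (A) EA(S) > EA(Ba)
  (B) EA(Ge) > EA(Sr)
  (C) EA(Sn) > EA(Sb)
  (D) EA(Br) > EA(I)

(C)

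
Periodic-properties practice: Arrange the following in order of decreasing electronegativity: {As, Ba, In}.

As > In > Ba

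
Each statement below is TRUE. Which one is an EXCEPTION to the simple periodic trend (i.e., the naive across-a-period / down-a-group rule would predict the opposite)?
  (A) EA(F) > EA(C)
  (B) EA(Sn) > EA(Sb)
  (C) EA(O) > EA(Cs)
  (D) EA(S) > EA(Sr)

The general trend: electron affinity increases across a period and decreases down a group.
(A) F (period 2, group 17) vs C (period 2, group 14): the stated order agrees with the simple trend.
(B) Sn (period 5, group 14) vs Sb (period 5, group 15): the stated order contradicts the simple trend.
(C) O (period 2, group 16) vs Cs (period 6, group 1): the stated order agrees with the simple trend.
(D) S (period 3, group 16) vs Sr (period 5, group 2): the stated order agrees with the simple trend.
The exception is (B): adding an electron to Sb's half-filled 5p³ is unfavourable, so Sn has the more exothermic EA.

(B)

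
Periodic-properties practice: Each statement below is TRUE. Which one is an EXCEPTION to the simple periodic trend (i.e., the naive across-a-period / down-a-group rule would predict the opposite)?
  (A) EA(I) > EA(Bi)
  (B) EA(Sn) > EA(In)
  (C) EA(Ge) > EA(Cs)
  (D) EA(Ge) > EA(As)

The general trend: electron affinity increases across a period and decreases down a group.
(A) I (period 5, group 17) vs Bi (period 6, group 15): the stated order agrees with the simple trend.
(B) Sn (period 5, group 14) vs In (period 5, group 13): the stated order agrees with the simple trend.
(C) Ge (period 4, group 14) vs Cs (period 6, group 1): the stated order agrees with the simple trend.
(D) Ge (period 4, group 14) vs As (period 4, group 15): the stated order contradicts the simple trend.
The exception is (D): adding an electron to As's half-filled 4p³ is unfavourable, so Ge (4p²) has the more exothermic EA.

(D)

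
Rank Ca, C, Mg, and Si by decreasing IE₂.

C, Si, Mg, Ca

After 1 electron has been removed, what remains? Ca⁺ still has 1 valence electron; C⁺ still has 3 valence electrons; Mg⁺ still has 1 valence electron; Si⁺ still has 3 valence electrons.
All are still removing valence electrons, so compare the +1 ions as you would atoms: IE_2 generally rises across a period (higher Z_eff) and falls down a group (larger shell), subject to the usual subshell exceptions.
Valence configurations: Ca⁺ [Ar]4s¹, C⁺ [He]2s²2p¹, Mg⁺ [Ne]3s¹, Si⁺ [Ne]3s²3p¹.
The numbers (kJ/mol): Ca 1145, C 2353, Mg 1451, Si 1577.
Hence IE_2: Ca < Mg < Si < C.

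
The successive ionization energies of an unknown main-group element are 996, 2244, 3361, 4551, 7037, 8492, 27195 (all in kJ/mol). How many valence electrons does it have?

6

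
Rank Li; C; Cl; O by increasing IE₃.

Cl, C, O, Li

IE_3 is the cost of taking one more electron from the +2 cation: Li²⁺ is already 1 electron into the core; C²⁺ still has 2 valence electrons; Cl²⁺ still has 5 valence electrons; O²⁺ still has 4 valence electrons.
Pulling an electron out of a noble-gas core costs far more than removing a remaining valence electron, so Li sits at the high end of IE_3.
Valence configurations: C²⁺ [He]2s², Cl²⁺ [Ne]3s²3p³, O²⁺ [He]2s²2p².
The numbers (kJ/mol): Li 11815, C 4620, Cl 3822, O 5300.
So the third ionization energies run Cl < C < O < Li.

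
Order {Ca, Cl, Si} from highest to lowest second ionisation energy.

Cl > Si > Ca

The second ionization energy removes an electron from the +1 ion. For each element: Ca⁺ still has 1 valence electron; Cl⁺ still has 6 valence electrons; Si⁺ still has 3 valence electrons.
All are still removing valence electrons, so compare the +1 ions as you would atoms: IE_2 generally rises across a period (higher Z_eff) and falls down a group (larger shell), subject to the usual subshell exceptions.
Valence configurations: Ca⁺ [Ar]4s¹, Cl⁺ [Ne]3s²3p⁴, Si⁺ [Ne]3s²3p¹.
The numbers (kJ/mol): Ca 1145, Cl 2298, Si 1577.
So the second ionization energies run Ca < Si < Cl.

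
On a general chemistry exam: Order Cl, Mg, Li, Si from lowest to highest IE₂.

Mg < Si < Cl < Li

Consider each +1 ion: Cl⁺ still has 6 valence electrons; Mg⁺ still has 1 valence electron; Li⁺ is the bare [He] core; Si⁺ still has 3 valence electrons.
Breaking into a closed-shell core is much more expensive than removing a leftover valence electron — Li has the largest IE_2 here.
Valence configurations: Cl⁺ [Ne]3s²3p⁴, Mg⁺ [Ne]3s¹, Si⁺ [Ne]3s²3p¹.
Approximate IE_2 values (kJ/mol): Cl 2298, Mg 1451, Li 7298, Si 1577.
Hence IE_2: Mg < Si < Cl < Li.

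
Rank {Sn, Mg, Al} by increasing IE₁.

Al < Sn < Mg

Mg is in period 3, group 2; Al is in period 3, group 13; Sn is in period 5, group 14.
Removing the outermost electron gets harder across a period and easier down a group.
Neither a single period nor a single group — weigh both effects.
Sn > Al: period and group pull opposite ways; the across-period shift dominates (709 vs 578 kJ/mol).
Mg > Sn: the two effects oppose for this pair; the down-group effect wins (738 vs 709 kJ/mol).
Note the exception: Mg has a higher first ionization energy than Al, contrary to the simple trend — Al's single 3p electron is easier to remove than one from Mg's filled 3s².
For reference (kJ/mol): Mg 738, Al 578, Sn 709.
So from lowest to highest: Al < Sn < Mg.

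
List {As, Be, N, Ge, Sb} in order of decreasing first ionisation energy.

N > As > Be > Sb > Ge

Across a period the outer electron is held more tightly (higher IE₁); down a group it sits in a higher shell, more shielded, and comes off more easily.
Here both period and group differ, so the two effects have to be weighed against each other.
Sb > Ge: period and group pull opposite ways; the across-period shift dominates (831 vs 762 kJ/mol).
Be > Sb: the two effects oppose for this pair; the down-group effect wins (900 vs 831 kJ/mol).
As > Be: period and group pull opposite ways; the across-period shift dominates (947 vs 900 kJ/mol).
N > As: N sits above As in group 15, so the down-group effect alone puts N higher.
For reference (kJ/mol): Be 900, N 1402, Ge 762, As 947, Sb 831.
So from highest to lowest: N > As > Be > Sb > Ge.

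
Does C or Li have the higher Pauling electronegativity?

EN rises left→right (higher Z_eff, smaller atoms) and falls top→bottom (larger, more shielded atoms).
All lie in period 2, so electronegativity increases left to right.
So C has the higher Pauling electronegativity (C > Li).

C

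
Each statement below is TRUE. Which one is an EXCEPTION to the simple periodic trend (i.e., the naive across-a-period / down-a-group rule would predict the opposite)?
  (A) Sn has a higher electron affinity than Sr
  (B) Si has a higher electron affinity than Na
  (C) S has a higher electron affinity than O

The general trend: electron affinity increases across a period and decreases down a group.
(A) Sn (period 5, group 14) vs Sr (period 5, group 2): the stated order agrees with the simple trend.
(B) Si (period 3, group 14) vs Na (period 3, group 1): the stated order agrees with the simple trend.
(C) S (period 3, group 16) vs O (period 2, group 16): the stated order contradicts the simple trend.
The exception is (C): the compact 2p subshell of O repels the added electron more than S's larger 3p does.

(C)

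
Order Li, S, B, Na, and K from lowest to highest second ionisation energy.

IE_2 is the cost of taking one more electron from the +1 cation: Li⁺ is the bare [He] core; S⁺ still has 5 valence electrons; B⁺ still has 2 valence electrons; Na⁺ is the bare [Ne] core; K⁺ is the bare [Ar] core.
Pulling an electron out of a noble-gas core costs far more than removing a remaining valence electron, so K, Na and Li sit at the high end of IE_2.
Valence configurations: S⁺ [Ne]3s²3p³, B⁺ [He]2s².
The numbers (kJ/mol): Li 7298, S 2252, B 2427, Na 4562, K 3052.
Hence IE_2: S < B < K < Na < Li.

S < B < K < Na < Li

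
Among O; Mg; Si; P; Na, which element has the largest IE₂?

Na

Consider each +1 ion: O⁺ still has 5 valence electrons; Mg⁺ still has 1 valence electron; Si⁺ still has 3 valence electrons; P⁺ still has 4 valence electrons; Na⁺ is the bare [Ne] core.
Core electrons are held far more tightly than valence electrons, so Na tops the IE_2 order.
Valence configurations: O⁺ [He]2s²2p³, Mg⁺ [Ne]3s¹, Si⁺ [Ne]3s²3p¹, P⁺ [Ne]3s²3p².
Tabulated IE_2 (kJ/mol): O 3388, Mg 1451, Si 1577, P 1907, Na 4562.
Hence IE_2: Mg < Si < P < O < Na.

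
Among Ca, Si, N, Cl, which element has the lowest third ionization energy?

Si

Consider each +2 ion: Ca²⁺ is the bare [Ar] core; Si²⁺ still has 2 valence electrons; N²⁺ still has 3 valence electrons; Cl²⁺ still has 5 valence electrons.
Breaking into a closed-shell core is much more expensive than removing a leftover valence electron — Ca has the largest IE_3 here.
Valence configurations: Si²⁺ [Ne]3s², N²⁺ [He]2s²2p¹, Cl²⁺ [Ne]3s²3p³.
Approximate IE_3 values (kJ/mol): Ca 4912, Si 3232, N 4578, Cl 3822.
Hence IE_3: Si < Cl < N < Ca.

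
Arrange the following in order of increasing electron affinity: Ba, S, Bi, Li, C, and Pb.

Li is in period 2, group 1; C is in period 2, group 14; S is in period 3, group 16; Ba is in period 6, group 2; Pb is in period 6, group 14; Bi is in period 6, group 15.
Electron affinity generally becomes more exothermic across a period toward the halogens and less exothermic down a group.
These span different periods and groups, so the two trends combine.
Pb > Ba: Pb lies to the right of Ba in period 6, so the across-period effect alone puts Pb higher.
Li > Pb: the two effects oppose for this pair; the down-group effect wins (60 vs 35 kJ/mol).
Bi > Li: the two effects oppose for this pair; the across-period effect wins (91 vs 60 kJ/mol).
C > Bi: period and group pull opposite ways; the down-group shift dominates (122 vs 91 kJ/mol).
S > C: period and group pull opposite ways; the across-period shift dominates (200 vs 122 kJ/mol).
Tabulated electron affinity (kJ/mol): Li 60, C 122, S 200, Ba 14, Pb 35, Bi 91.
So from lowest to highest: Ba < Pb < Li < Bi < C < S.

Ba, Pb, Li, Bi, C, S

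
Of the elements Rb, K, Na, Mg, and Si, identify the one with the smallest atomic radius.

Si

Moving right in a period, electrons are added to the same shell under a stronger nuclear pull, so atoms get smaller; moving down, a new shell is opened and atoms get larger.
These span different periods and groups, so the two trends combine.
Mg > Si: Mg lies to the left of Si in period 3, so the across-period effect alone puts Mg larger.
Na > Mg: Na lies to the left of Mg in period 3, so the across-period effect alone puts Na larger.
K > Na: K sits below Na in group 1, so the down-group effect alone puts K larger.
Rb > K: they share group 1; the group trend gives Rb the larger value.
For reference (pm): Na 155, Mg 139, Si 116, K 196, Rb 210.
The smallest atomic radius among these belongs to Si.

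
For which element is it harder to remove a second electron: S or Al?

After 1 electron has been removed, what remains? S⁺ still has 5 valence electrons; Al⁺ still has 2 valence electrons.
All are still removing valence electrons, so compare the +1 ions as you would atoms: IE_2 generally rises across a period (higher Z_eff) and falls down a group (larger shell), subject to the usual subshell exceptions.
Valence configurations: S⁺ [Ne]3s²3p³, Al⁺ [Ne]3s².
The numbers (kJ/mol): S 2252, Al 1817.
Overall IE_2 order: Al < S.

S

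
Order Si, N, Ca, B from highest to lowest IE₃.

The third ionization energy removes an electron from the +2 ion. For each element: Si²⁺ still has 2 valence electrons; N²⁺ still has 3 valence electrons; Ca²⁺ is the bare [Ar] core; B²⁺ still has 1 valence electron.
Pulling an electron out of a noble-gas core costs far more than removing a remaining valence electron, so Ca sits at the high end of IE_3.
Valence configurations: Si²⁺ [Ne]3s², N²⁺ [He]2s²2p¹, B²⁺ [He]2s¹.
Tabulated IE_3 (kJ/mol): Si 3232, N 4578, Ca 4912, B 3660.
So the third ionization energies run Si < B < N < Ca.

Ca > N > B > Si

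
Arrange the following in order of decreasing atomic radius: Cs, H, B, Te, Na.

Cs, Na, Te, B, H

H is in period 1, group 1; B is in period 2, group 13; Na is in period 3, group 1; Te is in period 5, group 16; Cs is in period 6, group 1.
Atomic radius shrinks across a period as nuclear charge pulls the same shell inward, and grows down a group as new shells are added.
Neither a single period nor a single group — weigh both effects.
B > H: the two effects oppose for this pair; the down-group effect wins (85 vs 32 pm).
Te > B: period and group pull opposite ways; the down-group shift dominates (136 vs 85 pm).
Na > Te: period and group pull opposite ways; the across-period shift dominates (155 vs 136 pm).
Cs > Na: Cs sits below Na in group 1, so the down-group effect alone puts Cs larger.
Approximate values (pm): H 32, B 85, Na 155, Te 136, Cs 232.
So from largest to smallest: Cs > Na > Te > B > H.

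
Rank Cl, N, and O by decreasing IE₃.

O > N > Cl

The third ionization energy removes an electron from the +2 ion. For each element: Cl²⁺ still has 5 valence electrons; N²⁺ still has 3 valence electrons; O²⁺ still has 4 valence electrons.
All are still removing valence electrons, so compare the +2 ions as you would atoms: IE_3 generally rises across a period (higher Z_eff) and falls down a group (larger shell), subject to the usual subshell exceptions.
Valence configurations: Cl²⁺ [Ne]3s²3p³, N²⁺ [He]2s²2p¹, O²⁺ [He]2s²2p².
The numbers (kJ/mol): Cl 3822, N 4578, O 5300.
So the third ionization energies run Cl < N < O.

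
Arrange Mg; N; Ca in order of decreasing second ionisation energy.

The second ionization energy removes an electron from the +1 ion. For each element: Mg⁺ still has 1 valence electron; N⁺ still has 4 valence electrons; Ca⁺ still has 1 valence electron.
All are still removing valence electrons, so compare the +1 ions as you would atoms: IE_2 generally rises across a period (higher Z_eff) and falls down a group (larger shell), subject to the usual subshell exceptions.
Valence configurations: Mg⁺ [Ne]3s¹, N⁺ [He]2s²2p², Ca⁺ [Ar]4s¹.
Tabulated IE_2 (kJ/mol): Mg 1451, N 2856, Ca 1145.
So the second ionization energies run Ca < Mg < N.

N > Mg > Ca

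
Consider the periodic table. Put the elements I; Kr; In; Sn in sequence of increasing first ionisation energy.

In, Sn, I, Kr

Kr is in period 4, group 18; In is in period 5, group 13; Sn is in period 5, group 14; I is in period 5, group 17.
Removing the outermost electron gets harder across a period and easier down a group.
Neither a single period nor a single group — weigh both effects.
Sn > In: both are in period 5; the period trend gives Sn the larger value.
I > Sn: both are in period 5; the period trend gives I the larger value.
Kr > I: relative to I, both the across-period and down-group shifts push Kr's first ionization energy up.
Approximate values (kJ/mol): Kr 1351, In 558, Sn 709, I 1008.
So from lowest to highest: In < Sn < I < Kr.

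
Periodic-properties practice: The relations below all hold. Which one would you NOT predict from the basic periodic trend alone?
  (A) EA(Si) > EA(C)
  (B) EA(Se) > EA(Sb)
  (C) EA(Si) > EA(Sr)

(A)

The general trend: electron affinity increases across a period and decreases down a group.
(A) Si (period 3, group 14) vs C (period 2, group 14): the stated order contradicts the simple trend.
(B) Se (period 4, group 16) vs Sb (period 5, group 15): the stated order agrees with the simple trend.
(C) Si (period 3, group 14) vs Sr (period 5, group 2): the stated order agrees with the simple trend.
The exception is (A): Si's larger, more diffuse 3p orbitals accept an added electron slightly more readily than C's compact 2p.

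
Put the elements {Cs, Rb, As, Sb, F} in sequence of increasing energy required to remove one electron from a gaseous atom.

IE₁ increases left→right with effective nuclear charge and decreases top→bottom as the valence shell moves farther out.
Neither a single period nor a single group — weigh both effects.
Rb > Cs: Rb sits above Cs in group 1, so the down-group effect alone puts Rb higher.
Sb > Rb: Sb lies to the right of Rb in period 5, so the across-period effect alone puts Sb higher.
As > Sb: As sits above Sb in group 15, so the down-group effect alone puts As higher.
F > As: both effects reinforce here, so F is clearly the higher of the two.
For reference (kJ/mol): F 1681, As 947, Rb 403, Sb 831, Cs 376.
So from lowest to highest: Cs < Rb < Sb < As < F.

Cs < Rb < Sb < As < F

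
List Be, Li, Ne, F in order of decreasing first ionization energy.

Ne > F > Be > Li

Across a period the outer electron is held more tightly (higher IE₁); down a group it sits in a higher shell, more shielded, and comes off more easily.
All lie in period 2, so first ionization energy increases left to right.
So from highest to lowest: Ne > F > Be > Li.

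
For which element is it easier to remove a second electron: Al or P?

IE_2 is the cost of taking one more electron from the +1 cation: Al⁺ still has 2 valence electrons; P⁺ still has 4 valence electrons.
All are still removing valence electrons, so compare the +1 ions as you would atoms: IE_2 generally rises across a period (higher Z_eff) and falls down a group (larger shell), subject to the usual subshell exceptions.
Valence configurations: Al⁺ [Ne]3s², P⁺ [Ne]3s²3p².
Approximate IE_2 values (kJ/mol): Al 1817, P 1907.
Putting it together, IE_2: Al < P.

Al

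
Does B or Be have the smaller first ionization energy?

Be is in period 2, group 2; B is in period 2, group 13.
IE₁ increases left→right with effective nuclear charge and decreases top→bottom as the valence shell moves farther out.
All lie in period 2; the across-period trend (first ionization energy increases left to right) applies, with the exception below.
Note the exception: Be has a higher first ionization energy than B, contrary to the simple trend — removing B's lone 2p electron is easier than breaking Be's filled 2s².
For reference (kJ/mol): Be 900, B 801.
So B has the smaller first ionization energy (B < Be).

B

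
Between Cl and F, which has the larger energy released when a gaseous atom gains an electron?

Cl

EA tends to increase across a period and decrease down a group, though the pattern is less regular than for IE or radius.
All are in group 17; the group trend (electron affinity increases up the group) applies, with the exception below.
Note the exception: Cl has a higher electron affinity than F, contrary to the simple trend — F's small 2p subshell makes the incoming electron feel strong e⁻–e⁻ repulsion, so Cl actually releases more energy on gaining an electron.
Tabulated electron affinity (kJ/mol): F 328, Cl 349.
So Cl has the larger energy released when a gaseous atom gains an electron (Cl > F).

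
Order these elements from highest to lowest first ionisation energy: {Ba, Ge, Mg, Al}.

IE₁ increases left→right with effective nuclear charge and decreases top→bottom as the valence shell moves farther out.
These span different periods and groups, so the two trends combine.
Al > Ba: both effects reinforce here, so Al is clearly the higher of the two.
Mg > Al: this pair runs against the simple trend — see the exception note.
Ge > Mg: the two effects oppose for this pair; the across-period effect wins (762 vs 738 kJ/mol).
Note the exception: Mg has a higher first ionization energy than Al, contrary to the simple trend — Al's single 3p electron is easier to remove than one from Mg's filled 3s².
Approximate values (kJ/mol): Mg 738, Al 578, Ge 762, Ba 503.
So from highest to lowest: Ge > Mg > Al > Ba.

Ge, Mg, Al, Ba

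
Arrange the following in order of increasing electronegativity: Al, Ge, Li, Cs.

EN rises left→right (higher Z_eff, smaller atoms) and falls top→bottom (larger, more shielded atoms).
These span different periods and groups, so the two trends combine.
Li > Cs: Li sits above Cs in group 1, so the down-group effect alone puts Li higher.
Al > Li: the two effects oppose for this pair; the across-period effect wins (1.61 vs 0.98).
Ge > Al: the two effects oppose for this pair; the across-period effect wins (2.01 vs 1.61).
Approximate values (Pauling): Li 0.98, Al 1.61, Ge 2.01, Cs 0.79.
So from lowest to highest: Cs < Li < Al < Ge.

Cs, Li, Al, Ge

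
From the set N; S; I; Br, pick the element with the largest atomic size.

I

N is in period 2, group 15; S is in period 3, group 16; Br is in period 4, group 17; I is in period 5, group 17.
Moving right in a period, electrons are added to the same shell under a stronger nuclear pull, so atoms get smaller; moving down, a new shell is opened and atoms get larger.
These span different periods and groups, so the two trends combine.
S > N: the two effects oppose for this pair; the down-group effect wins (103 vs 71 pm).
Br > S: period and group pull opposite ways; the down-group shift dominates (114 vs 103 pm).
I > Br: they share group 17; the group trend gives I the larger value.
Approximate values (pm): N 71, S 103, Br 114, I 133.
The largest atomic size among these belongs to I.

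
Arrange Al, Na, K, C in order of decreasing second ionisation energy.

Na, K, C, Al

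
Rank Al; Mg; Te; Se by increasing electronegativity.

Mg is in period 3, group 2; Al is in period 3, group 13; Se is in period 4, group 16; Te is in period 5, group 16.
Smaller atoms with higher effective nuclear charge are more electronegative.
Neither a single period nor a single group — weigh both effects.
Al > Mg: both are in period 3; the period trend gives Al the larger value.
Te > Al: the two effects oppose for this pair; the across-period effect wins (2.10 vs 1.61).
Se > Te: Se sits above Te in group 16, so the down-group effect alone puts Se higher.
Approximate values (Pauling): Mg 1.31, Al 1.61, Se 2.55, Te 2.10.
So from lowest to highest: Mg < Al < Te < Se.

Mg < Al < Te < Se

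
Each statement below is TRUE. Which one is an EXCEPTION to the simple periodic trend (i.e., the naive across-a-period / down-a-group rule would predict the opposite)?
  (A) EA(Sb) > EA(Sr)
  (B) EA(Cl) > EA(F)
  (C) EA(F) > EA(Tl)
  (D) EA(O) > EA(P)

The general trend: electron affinity increases across a period and decreases down a group.
(A) Sb (period 5, group 15) vs Sr (period 5, group 2): the stated order agrees with the simple trend.
(B) Cl (period 3, group 17) vs F (period 2, group 17): the stated order contradicts the simple trend.
(C) F (period 2, group 17) vs Tl (period 6, group 13): the stated order agrees with the simple trend.
(D) O (period 2, group 16) vs P (period 3, group 15): the stated order agrees with the simple trend.
The exception is (B): F's small 2p subshell makes the incoming electron feel strong e⁻–e⁻ repulsion, so Cl actually releases more energy on gaining an electron.

(B)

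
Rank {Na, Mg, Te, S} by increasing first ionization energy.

Na < Mg < Te < S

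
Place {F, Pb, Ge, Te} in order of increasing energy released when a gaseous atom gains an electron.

Adding an electron releases more energy for atoms nearer the top right (short of the noble gases).
Neither a single period nor a single group — weigh both effects.
Ge > Pb: Ge sits above Pb in group 14, so the down-group effect alone puts Ge higher.
Te > Ge: period and group pull opposite ways; the across-period shift dominates (190 vs 119 kJ/mol).
F > Te: relative to Te, both the across-period and down-group shifts push F's electron affinity up.
For reference (kJ/mol): F 328, Ge 119, Te 190, Pb 35.
So from lowest to highest: Pb < Ge < Te < F.

Pb < Ge < Te < F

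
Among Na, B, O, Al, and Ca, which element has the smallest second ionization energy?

Ca

Consider each +1 ion: Na⁺ is the bare [Ne] core; B⁺ still has 2 valence electrons; O⁺ still has 5 valence electrons; Al⁺ still has 2 valence electrons; Ca⁺ still has 1 valence electron.
Breaking into a closed-shell core is much more expensive than removing a leftover valence electron — Na has the largest IE_2 here.
Valence configurations: B⁺ [He]2s², O⁺ [He]2s²2p³, Al⁺ [Ne]3s², Ca⁺ [Ar]4s¹.
Tabulated IE_2 (kJ/mol): Na 4562, B 2427, O 3388, Al 1817, Ca 1145.
Hence IE_2: Ca < Al < B < O < Na.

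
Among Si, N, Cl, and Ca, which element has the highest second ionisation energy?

N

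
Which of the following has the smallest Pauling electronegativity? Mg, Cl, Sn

Mg

Mg is in period 3, group 2; Cl is in period 3, group 17; Sn is in period 5, group 14.
EN rises left→right (higher Z_eff, smaller atoms) and falls top→bottom (larger, more shielded atoms).
These span different periods and groups, so the two trends combine.
Sn > Mg: the two effects oppose for this pair; the across-period effect wins (1.96 vs 1.31).
Cl > Sn: both effects reinforce here, so Cl is clearly the higher of the two.
Approximate values (Pauling): Mg 1.31, Cl 3.16, Sn 1.96.
The smallest Pauling electronegativity among these belongs to Mg.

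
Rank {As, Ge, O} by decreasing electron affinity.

O is in period 2, group 16; Ge is in period 4, group 14; As is in period 4, group 15.
EA tends to increase across a period and decrease down a group, though the pattern is less regular than for IE or radius.
Here both period and group differ, so the two effects have to be weighed against each other.
Ge > As: this pair runs against the simple trend — see the exception note.
O > Ge: relative to Ge, both the across-period and down-group shifts push O's electron affinity up.
Note the exception: Ge has a higher electron affinity than As, contrary to the simple trend — adding an electron to As's half-filled 4p³ is unfavourable, so Ge (4p²) has the more exothermic EA.
For reference (kJ/mol): O 141, Ge 119, As 78.
So from highest to lowest: O > Ge > As.

O > Ge > As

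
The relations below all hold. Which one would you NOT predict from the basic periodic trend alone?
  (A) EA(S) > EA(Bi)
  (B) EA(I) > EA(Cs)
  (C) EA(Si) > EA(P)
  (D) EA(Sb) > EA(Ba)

The general trend: electron affinity increases across a period and decreases down a group.
(A) S (period 3, group 16) vs Bi (period 6, group 15): the stated order agrees with the simple trend.
(B) I (period 5, group 17) vs Cs (period 6, group 1): the stated order agrees with the simple trend.
(C) Si (period 3, group 14) vs P (period 3, group 15): the stated order contradicts the simple trend.
(D) Sb (period 5, group 15) vs Ba (period 6, group 2): the stated order agrees with the simple trend.
The exception is (C): adding an electron to P's half-filled 3p³ is unfavourable, so Si (3p²) has the more exothermic EA.

(C)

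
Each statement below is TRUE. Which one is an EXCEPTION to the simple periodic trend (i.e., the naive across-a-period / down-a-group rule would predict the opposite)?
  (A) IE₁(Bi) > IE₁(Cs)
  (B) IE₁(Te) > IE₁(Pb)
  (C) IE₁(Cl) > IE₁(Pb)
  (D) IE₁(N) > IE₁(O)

(D)

The general trend: first ionization energy increases across a period and decreases down a group.
(A) Bi (period 6, group 15) vs Cs (period 6, group 1): the stated order agrees with the simple trend.
(B) Te (period 5, group 16) vs Pb (period 6, group 14): the stated order agrees with the simple trend.
(C) Cl (period 3, group 17) vs Pb (period 6, group 14): the stated order agrees with the simple trend.
(D) N (period 2, group 15) vs O (period 2, group 16): the stated order contradicts the simple trend.
The exception is (D): pairing an electron in O's 2p⁴ costs repulsion energy, so O ionizes more easily than half-filled N (2p³).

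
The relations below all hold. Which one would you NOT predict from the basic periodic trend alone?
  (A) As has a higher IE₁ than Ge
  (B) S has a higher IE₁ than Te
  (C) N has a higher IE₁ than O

The general trend: IE₁ increases across a period and decreases down a group.
(A) As (period 4, group 15) vs Ge (period 4, group 14): the stated order agrees with the simple trend.
(B) S (period 3, group 16) vs Te (period 5, group 16): the stated order agrees with the simple trend.
(C) N (period 2, group 15) vs O (period 2, group 16): the stated order contradicts the simple trend.
The exception is (C): pairing an electron in O's 2p⁴ costs repulsion energy, so O ionizes more easily than half-filled N (2p³).

(C)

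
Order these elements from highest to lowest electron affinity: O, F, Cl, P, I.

O is in period 2, group 16; F is in period 2, group 17; P is in period 3, group 15; Cl is in period 3, group 17; I is in period 5, group 17.
Atoms with high Z_eff and room in the valence shell (especially the halogens) have the most exothermic electron affinities.
These span different periods and groups, so the two trends combine.
O > P: both effects reinforce here, so O is clearly the higher of the two.
I > O: period and group pull opposite ways; the across-period shift dominates (295 vs 141 kJ/mol).
F > I: F sits above I in group 17, so the down-group effect alone puts F higher.
Cl > F: this pair runs against the simple trend — see the exception note.
Note the exception: Cl has a higher electron affinity than F, contrary to the simple trend — F's small 2p subshell makes the incoming electron feel strong e⁻–e⁻ repulsion, so Cl actually releases more energy on gaining an electron.
Approximate values (kJ/mol): O 141, F 328, P 72, Cl 349, I 295.
So from highest to lowest: Cl > F > I > O > P.

Cl > F > I > O > P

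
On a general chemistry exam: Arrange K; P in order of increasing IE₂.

P < K

The second ionization energy removes an electron from the +1 ion. For each element: K⁺ is the bare [Ar] core; P⁺ still has 4 valence electrons.
Breaking into a closed-shell core is much more expensive than removing a leftover valence electron — K has the largest IE_2 here.
The numbers (kJ/mol): K 3052, P 1907.
Putting it together, IE_2: P < K.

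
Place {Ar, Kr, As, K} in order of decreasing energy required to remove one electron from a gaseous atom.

Across a period the outer electron is held more tightly (higher IE₁); down a group it sits in a higher shell, more shielded, and comes off more easily.
Here both period and group differ, so the two effects have to be weighed against each other.
As > K: both are in period 4; the period trend gives As the larger value.
Kr > As: Kr lies to the right of As in period 4, so the across-period effect alone puts Kr higher.
Ar > Kr: Ar sits above Kr in group 18, so the down-group effect alone puts Ar higher.
Approximate values (kJ/mol): Ar 1521, K 419, As 947, Kr 1351.
So from highest to lowest: Ar > Kr > As > K.

Ar, Kr, As, K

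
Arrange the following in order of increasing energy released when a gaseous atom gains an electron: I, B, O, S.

B, O, S, I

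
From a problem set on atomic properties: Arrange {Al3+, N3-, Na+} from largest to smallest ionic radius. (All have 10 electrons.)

N3- > Na+ > Al3+

All of these have 10 electrons, so size is governed by nuclear charge alone: the more protons, the stronger the pull on the same electron cloud, and the smaller the ion.
Nuclear charges: Al3+ (Z=13), Na+ (Z=11), N3- (Z=7).
Largest to smallest: N3- > Na+ > Al3+.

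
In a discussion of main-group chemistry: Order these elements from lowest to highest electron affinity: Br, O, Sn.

O is in period 2, group 16; Br is in period 4, group 17; Sn is in period 5, group 14.
Adding an electron releases more energy for atoms nearer the top right (short of the noble gases).
These span different periods and groups, so the two trends combine.
O > Sn: relative to Sn, both the across-period and down-group shifts push O's electron affinity up.
Br > O: the two effects oppose for this pair; the across-period effect wins (325 vs 141 kJ/mol).
Approximate values (kJ/mol): O 141, Br 325, Sn 107.
So from lowest to highest: Sn < O < Br.

Sn < O < Br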